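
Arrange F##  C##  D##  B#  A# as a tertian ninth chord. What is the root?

B#

Arranged so that each adjacent pair is a third by letter name: B# – D## – F## – A# – C##.
The bottom of that stack, B#, is the root (this is B# dominant ninth).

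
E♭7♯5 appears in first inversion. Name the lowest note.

G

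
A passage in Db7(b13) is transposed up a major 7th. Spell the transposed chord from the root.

Transposed root: Db → C (major 7th up). So we spell C dominant seventh flat thirteen:
root → C
3rd (major 3rd) → E
5th (perfect 5th) → G
7th (minor 7th) → Bb
13th (minor 13th) → Ab

C  E  G  Bb  Ab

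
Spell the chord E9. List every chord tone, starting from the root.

E9 is a dominant ninth built on E.
E — root
G♯ — major 3rd
B — perfect 5th
D — minor 7th
F♯ — major 9th

E  G♯  B  D  F♯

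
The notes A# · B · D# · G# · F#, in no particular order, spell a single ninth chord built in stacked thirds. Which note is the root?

G#

Arranged so that each adjacent pair is a third by letter name: G# – B – D# – F# – A#.
The bottom of that stack, G#, is the root (this is G# minor ninth).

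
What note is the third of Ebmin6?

Ebmin6 is built on Eb; its 3rd is a minor 3rd above the root.
A third above E uses the letter G, and the minor 3rd above Eb is Gb.

Gb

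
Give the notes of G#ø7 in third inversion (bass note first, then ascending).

In root position, G#ø7 is G♯–B–D–F♯.
Third inversion puts the seventh (F♯) in the bass.

F♯, G♯, B, D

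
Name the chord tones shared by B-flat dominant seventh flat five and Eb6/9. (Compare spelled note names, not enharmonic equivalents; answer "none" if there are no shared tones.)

B-flat dominant seventh flat five: Bb D Fb Ab
Eb6/9: Eb G Bb C F
Common to both → Bb.

Bb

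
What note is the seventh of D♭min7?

Cb

Root of D♭min7 = Db. The 7th is a minor 7th: Db up a minor 7th → Cb.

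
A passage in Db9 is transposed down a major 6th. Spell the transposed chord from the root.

Fb, Ab, Cb, Ebb, Gb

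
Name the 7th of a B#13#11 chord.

B#13#11 is built on B#; its 7th is a minor 7th above the root.
A seventh above B uses the letter A, and the minor 7th above B# is A#.

A#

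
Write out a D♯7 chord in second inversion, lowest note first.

D♯7 = D♯–F𝄪–A♯–C♯; second inversion → fifth (A♯) lowest.

A♯  C♯  D♯  F𝄪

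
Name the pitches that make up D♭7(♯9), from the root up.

Db  F  Ab  Cb  E

D♭7(♯9): dominant seventh sharp nine on Db.
- root: Db
- major 3rd: F
- perfect 5th: Ab
- minor 7th: Cb
- augmented 9th: E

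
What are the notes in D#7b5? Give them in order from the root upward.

D#7b5 is a dominant seventh flat five built on D#.
- root: D#
- major 3rd: F##
- diminished 5th: A
- minor 7th: C#

D#, F##, A, C#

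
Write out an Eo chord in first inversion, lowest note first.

Eo = E–G–Bb; first inversion → third (G) lowest.

G, Bb, E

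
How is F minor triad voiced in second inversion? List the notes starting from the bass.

C F A-flat

In root position, F minor triad is F–A-flat–C.
Second inversion puts the fifth (C) in the bass.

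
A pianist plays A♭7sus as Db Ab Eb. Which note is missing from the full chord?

The full A♭7sus chord is Ab, Db, Eb, Gb.
Comparing with the voicing, the minor 7th (7th) — Gb — is absent.

Gb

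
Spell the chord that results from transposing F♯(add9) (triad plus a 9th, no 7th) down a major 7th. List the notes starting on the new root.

G – B – D – A

Transposed root: F# → G (major 7th down). So we spell G added-ninth:
- root: G
- major 3rd: B
- perfect 5th: D
- major 9th: A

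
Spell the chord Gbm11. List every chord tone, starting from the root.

Gbm11 is a minor eleventh built on Gb.
root → Gb
3rd (minor 3rd) → Bbb
5th (perfect 5th) → Db
7th (minor 7th) → Fb
9th (major 9th) → Ab
11th (perfect 11th) → Cb

Gb, Bbb, Db, Fb, Ab, Cb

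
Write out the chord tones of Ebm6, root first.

Eb, Gb, Bb, C

Root Eb, quality minor sixth:
- root: Eb
- minor 3rd: Gb
- perfect 5th: Bb
- major 6th: C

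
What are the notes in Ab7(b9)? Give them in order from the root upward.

Ab C Eb Gb Bbb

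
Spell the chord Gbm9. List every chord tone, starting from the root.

Gbm9 is a minor ninth built on G♭.
- root: G♭
- minor 3rd: B𝄫
- perfect 5th: D♭
- minor 7th: F♭
- major 9th: A♭

G♭, B𝄫, D♭, F♭, A♭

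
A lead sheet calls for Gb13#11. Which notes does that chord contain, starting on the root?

G♭ B♭ D♭ F♭ A♭ C E♭

Root G♭, quality dominant thirteenth sharp eleven:
Root: G♭
Major 3rd (3rd): B♭
Perfect 5th (5th): D♭
Minor 7th (7th): F♭
Major 9th (9th): A♭
Augmented 11th (11th): C
Major 13th (13th): E♭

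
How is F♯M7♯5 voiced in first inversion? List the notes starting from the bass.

F♯M7♯5 = F#–A#–C##–E#; first inversion → third (A#) lowest.

A#, C##, E#, F#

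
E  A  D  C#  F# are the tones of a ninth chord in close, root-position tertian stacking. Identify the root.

D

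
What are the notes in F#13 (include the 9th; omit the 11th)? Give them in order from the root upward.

F#  A#  C#  E  G#  D#

F#13: dominant thirteenth on F#.
Root: F#
Major 3rd (3rd): A#
Perfect 5th (5th): C#
Minor 7th (7th): E
Major 9th (9th): G#
Major 13th (13th): D#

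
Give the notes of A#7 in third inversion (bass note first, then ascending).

G♯  A♯  C𝄪  E♯

In root position, A#7 is A♯–C𝄪–E♯–G♯.
Third inversion puts the seventh (G♯) in the bass.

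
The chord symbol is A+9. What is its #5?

E#

Root of A+9 = A. The 5th is an augmented 5th: A up an augmented 5th → E#.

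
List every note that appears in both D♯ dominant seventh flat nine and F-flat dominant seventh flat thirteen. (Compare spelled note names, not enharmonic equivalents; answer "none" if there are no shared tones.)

D♯ dominant seventh flat nine: D-sharp F-double-sharp A-sharp C-sharp E
F-flat dominant seventh flat thirteen: F-flat A-flat C-flat E-double-flat D-double-flat
Common to both → none.

none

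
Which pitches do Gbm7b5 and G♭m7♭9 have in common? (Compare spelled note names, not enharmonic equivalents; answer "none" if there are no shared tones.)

G♭  B𝄫  F♭

Gbm7b5: G♭ B𝄫 D𝄫 F♭
G♭m7♭9: G♭ B𝄫 D♭ F♭ A𝄫
Common to both → G♭, B𝄫, F♭.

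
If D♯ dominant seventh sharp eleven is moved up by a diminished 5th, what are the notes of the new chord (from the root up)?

A – C# – E – G – D#

D# up a diminished 5th → A. New chord: A dominant seventh sharp eleven.
Root: A
Major 3rd (3rd): C#
Perfect 5th (5th): E
Minor 7th (7th): G
Augmented 11th (11th): D#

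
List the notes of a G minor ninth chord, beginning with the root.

G – B-flat – D – F – A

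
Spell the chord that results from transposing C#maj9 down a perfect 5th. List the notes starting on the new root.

Transposed root: C♯ → F♯ (perfect 5th down). So we spell F♯ major ninth:
F♯ — root
A♯ — major 3rd
C♯ — perfect 5th
E♯ — major 7th
G♯ — major 9th

F♯, A♯, C♯, E♯, G♯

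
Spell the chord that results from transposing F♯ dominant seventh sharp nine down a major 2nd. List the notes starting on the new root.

F-sharp down a major 2nd → E. New chord: E dominant seventh sharp nine.
root → E
3rd (major 3rd) → G-sharp
5th (perfect 5th) → B
7th (minor 7th) → D
9th (augmented 9th) → F-double-sharp

E, G-sharp, B, D, F-double-sharp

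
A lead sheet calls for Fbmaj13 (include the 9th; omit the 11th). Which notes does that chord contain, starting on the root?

Fbmaj13: major thirteenth on Fb.
- root: Fb
- major 3rd: Ab
- perfect 5th: Cb
- major 7th: Eb
- major 9th: Gb
- major 13th: Db

Fb Ab Cb Eb Gb Db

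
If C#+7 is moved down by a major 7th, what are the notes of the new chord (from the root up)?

D F♯ A♯ C

A major 7th down from C♯ is D, so the new chord is D augmented seventh.
D — root
F♯ — major 3rd
A♯ — augmented 5th
C — minor 7th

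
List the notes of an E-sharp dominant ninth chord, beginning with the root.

E-sharp G-double-sharp B-sharp D-sharp F-double-sharp

Root E-sharp, quality dominant ninth:
root → E-sharp
3rd (major 3rd) → G-double-sharp
5th (perfect 5th) → B-sharp
7th (minor 7th) → D-sharp
9th (major 9th) → F-double-sharp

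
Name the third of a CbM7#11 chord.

Root of CbM7#11 = Cb. The 3rd is a major 3rd: Cb up a major 3rd → Eb.

Eb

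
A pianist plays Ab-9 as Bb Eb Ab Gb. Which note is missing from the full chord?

Cb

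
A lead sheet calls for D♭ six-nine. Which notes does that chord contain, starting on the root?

Root D-flat, quality six-nine:
D-flat — root
F — major 3rd
A-flat — perfect 5th
B-flat — major 6th
E-flat — major 9th

D-flat, F, A-flat, B-flat, E-flat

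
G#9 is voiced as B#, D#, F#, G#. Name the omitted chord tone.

A#

The full G#9 chord is G#, B#, D#, F#, A#.
Comparing with the voicing, the major 9th (9th) — A# — is absent.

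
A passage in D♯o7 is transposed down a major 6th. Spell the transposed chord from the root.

F♯, A, C, E♭

Transposed root: D♯ → F♯ (major 6th down). So we spell F♯ diminished seventh:
Root: F♯
Minor 3rd (3rd): A
Diminished 5th (5th): C
Diminished 7th (7th): E♭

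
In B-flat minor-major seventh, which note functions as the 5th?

F

Root of B-flat minor-major seventh = Bb. The 5th is a perfect 5th: Bb up a perfect 5th → F.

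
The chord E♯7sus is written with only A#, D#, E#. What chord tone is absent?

B#

The full E♯7sus chord is E#, A#, B#, D#.
Comparing with the voicing, the perfect 5th (5th) — B# — is absent.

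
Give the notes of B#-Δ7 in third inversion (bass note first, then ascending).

A##, B#, D#, F##

In root position, B#-Δ7 is B#–D#–F##–A##.
Third inversion puts the seventh (A##) in the bass.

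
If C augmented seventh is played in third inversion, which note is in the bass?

B-flat

C augmented seventh = C–E–G-sharp–B-flat. Third inversion → seventh in the bass = B-flat.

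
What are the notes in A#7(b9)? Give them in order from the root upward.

A♯  C𝄪  E♯  G♯  B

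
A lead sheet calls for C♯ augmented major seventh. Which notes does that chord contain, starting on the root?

C#  E#  G##  B#

C♯ augmented major seventh is an augmented major seventh built on C#.
- root: C#
- major 3rd: E#
- augmented 5th: G##
- major 7th: B#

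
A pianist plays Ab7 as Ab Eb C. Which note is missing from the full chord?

Gb

The full Ab7 chord is Ab, C, Eb, Gb.
Comparing with the voicing, the minor 7th (7th) — Gb — is absent.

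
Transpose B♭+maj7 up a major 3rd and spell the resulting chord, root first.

D  F#  A#  C#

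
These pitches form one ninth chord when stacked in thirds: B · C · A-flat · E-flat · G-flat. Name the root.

Stacking in thirds gives A-flat – C – E-flat – G-flat – B, so A-flat is the root — A-flat dominant seventh sharp nine.

A-flat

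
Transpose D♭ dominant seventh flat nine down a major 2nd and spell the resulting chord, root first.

C-flat E-flat G-flat B-double-flat D-double-flat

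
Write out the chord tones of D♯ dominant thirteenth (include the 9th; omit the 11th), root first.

D♯ dominant thirteenth is a dominant thirteenth built on D♯.
D♯ — root
F𝄪 — major 3rd
A♯ — perfect 5th
C♯ — minor 7th
E♯ — major 9th
B♯ — major 13th

D♯, F𝄪, A♯, C♯, E♯, B♯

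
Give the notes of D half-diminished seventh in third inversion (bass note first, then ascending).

In root position, D half-diminished seventh is D–F–A♭–C.
Third inversion puts the seventh (C) in the bass.

C  D  F  A♭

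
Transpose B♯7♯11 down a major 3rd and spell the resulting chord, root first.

G#, B#, D#, F#, C##

B# down a major 3rd → G#. New chord: G# dominant seventh sharp eleven.
root → G#
3rd (major 3rd) → B#
5th (perfect 5th) → D#
7th (minor 7th) → F#
11th (augmented 11th) → C##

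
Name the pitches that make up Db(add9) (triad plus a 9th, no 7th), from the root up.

Db – F – Ab – Eb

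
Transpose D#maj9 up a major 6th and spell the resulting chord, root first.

B# D## F## A## C##

A major 6th up from D# is B#, so the new chord is B# major ninth.
root → B#
3rd (major 3rd) → D##
5th (perfect 5th) → F##
7th (major 7th) → A##
9th (major 9th) → C##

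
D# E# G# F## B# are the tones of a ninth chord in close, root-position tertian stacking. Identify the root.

Stacking in thirds gives E# – G# – B# – D# – F##, so E# is the root — E# minor ninth.

E#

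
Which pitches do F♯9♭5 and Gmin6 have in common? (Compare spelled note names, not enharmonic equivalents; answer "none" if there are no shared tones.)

E

F♯9♭5: F♯ A♯ C E G♯
Gmin6: G B♭ D E
Common to both → E.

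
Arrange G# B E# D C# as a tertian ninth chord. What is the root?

Stacking in thirds gives C# – E# – G# – B – D, so C# is the root — C# dominant seventh flat nine.

C#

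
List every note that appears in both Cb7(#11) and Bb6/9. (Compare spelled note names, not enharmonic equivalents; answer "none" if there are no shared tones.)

F

Cb7(#11): Cb Eb Gb Bbb F
Bb6/9: Bb D F G C
Common to both → F.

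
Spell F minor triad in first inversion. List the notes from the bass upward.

A♭  C  F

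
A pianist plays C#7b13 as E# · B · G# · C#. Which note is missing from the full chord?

A

The full C#7b13 chord is C#, E#, G#, B, A.
Comparing with the voicing, the minor 13th (13th) — A — is absent.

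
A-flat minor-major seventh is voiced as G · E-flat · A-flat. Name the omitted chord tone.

C-flat

A-flat minor-major seventh = A-flat, C-flat, E-flat, G. The voicing lacks the 3rd (minor 3rd), C-flat.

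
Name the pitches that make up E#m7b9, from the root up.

E#m7b9: minor seventh flat nine on E#.
- root: E#
- minor 3rd: G#
- perfect 5th: B#
- minor 7th: D#
- minor 9th: F#

E# G# B# D# F#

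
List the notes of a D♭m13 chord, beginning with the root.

D♭m13 is a minor thirteenth built on D♭.
Root: D♭
Minor 3rd (3rd): F♭
Perfect 5th (5th): A♭
Minor 7th (7th): C♭
Major 9th (9th): E♭
Perfect 11th (11th): G♭
Major 13th (13th): B♭

D♭  F♭  A♭  C♭  E♭  G♭  B♭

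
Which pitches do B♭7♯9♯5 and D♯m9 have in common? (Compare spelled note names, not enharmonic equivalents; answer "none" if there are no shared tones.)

B♭7♯9♯5: Bb D F# Ab C#
D♯m9: D# F# A# C# E#
Common to both → F#, C#.

F#, C#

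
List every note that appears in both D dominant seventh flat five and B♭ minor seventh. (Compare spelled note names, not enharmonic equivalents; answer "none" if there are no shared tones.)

Ab

D dominant seventh flat five: D F# Ab C
B♭ minor seventh: Bb Db F Ab
Common to both → Ab.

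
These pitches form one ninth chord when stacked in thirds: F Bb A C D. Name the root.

Bb

Stacking in thirds gives Bb – D – F – A – C, so Bb is the root — Bb major ninth.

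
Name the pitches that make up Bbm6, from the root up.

Bbm6 is a minor sixth built on Bb.
root → Bb
3rd (minor 3rd) → Db
5th (perfect 5th) → F
6th (major 6th) → G

Bb Db F G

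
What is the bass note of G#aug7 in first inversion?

B#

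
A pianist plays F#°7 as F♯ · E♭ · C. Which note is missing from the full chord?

F#°7 = F♯, A, C, E♭. The voicing lacks the 3rd (minor 3rd), A.

A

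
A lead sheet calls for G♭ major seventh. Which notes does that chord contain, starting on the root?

G♭ major seventh is a major seventh built on Gb.
Gb — root
Bb — major 3rd
Db — perfect 5th
F — major 7th

Gb, Bb, Db, F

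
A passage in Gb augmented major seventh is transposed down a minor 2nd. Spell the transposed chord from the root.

A minor 2nd down from G-flat is F, so the new chord is F augmented major seventh.
Root: F
Major 3rd (3rd): A
Augmented 5th (5th): C-sharp
Major 7th (7th): E

F A C-sharp E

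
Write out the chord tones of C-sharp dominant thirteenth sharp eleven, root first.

C-sharp dominant thirteenth sharp eleven is a dominant thirteenth sharp eleven built on C#.
C# — root
E# — major 3rd
G# — perfect 5th
B — minor 7th
D# — major 9th
F## — augmented 11th
A# — major 13th

C#  E#  G#  B  D#  F##  A#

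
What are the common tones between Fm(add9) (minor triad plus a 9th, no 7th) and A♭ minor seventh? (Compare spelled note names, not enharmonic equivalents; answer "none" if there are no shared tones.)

Ab

Fm(add9) = F, Ab, C, G.
A♭ minor seventh = Ab, Cb, Eb, Gb.
Shared: Ab.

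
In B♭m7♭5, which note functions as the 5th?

B♭m7♭5 is built on B♭; its 5th is a diminished 5th above the root.
A fifth above B uses the letter F, and the diminished 5th above B♭ is F♭.

F♭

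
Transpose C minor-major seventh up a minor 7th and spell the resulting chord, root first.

B♭ D♭ F A

Transposed root: C → B♭ (minor 7th up). So we spell B♭ minor-major seventh:
Root: B♭
Minor 3rd (3rd): D♭
Perfect 5th (5th): F
Major 7th (7th): A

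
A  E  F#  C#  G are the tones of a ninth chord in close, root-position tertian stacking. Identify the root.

F#

Stacking in thirds gives F# – A – C# – E – G, so F# is the root — F# minor seventh flat nine.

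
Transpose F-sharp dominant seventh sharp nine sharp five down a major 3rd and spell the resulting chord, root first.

D, F-sharp, A-sharp, C, E-sharp

F-sharp down a major 3rd → D. New chord: D dominant seventh sharp nine sharp five.
Root: D
Major 3rd (3rd): F-sharp
Augmented 5th (5th): A-sharp
Minor 7th (7th): C
Augmented 9th (9th): E-sharp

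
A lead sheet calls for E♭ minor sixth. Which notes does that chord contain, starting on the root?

E♭ minor sixth is a minor sixth built on Eb.
Root: Eb
Minor 3rd (3rd): Gb
Perfect 5th (5th): Bb
Major 6th (6th): C

Eb, Gb, Bb, C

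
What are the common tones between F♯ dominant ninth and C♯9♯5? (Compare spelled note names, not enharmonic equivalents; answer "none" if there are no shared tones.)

C#

F♯ dominant ninth: F# A# C# E G#
C♯9♯5: C# E# G## B D#
Common to both → C#.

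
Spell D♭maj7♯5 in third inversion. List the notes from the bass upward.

C  Db  F  A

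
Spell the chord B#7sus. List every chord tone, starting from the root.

B# – E# – F## – A#

Root B#, quality dominant seventh suspended fourth:
B# — root
E# — perfect 4th
F## — perfect 5th
A# — minor 7th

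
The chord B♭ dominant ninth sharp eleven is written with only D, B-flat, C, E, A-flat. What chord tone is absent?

F

B♭ dominant ninth sharp eleven = B-flat, D, F, A-flat, C, E. The voicing lacks the 5th (perfect 5th), F.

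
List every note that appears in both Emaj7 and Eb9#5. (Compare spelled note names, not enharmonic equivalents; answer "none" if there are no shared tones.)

B

Emaj7 = E, G#, B, D#.
Eb9#5 = Eb, G, B, Db, F.
Shared: B.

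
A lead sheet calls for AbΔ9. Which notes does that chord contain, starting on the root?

AbΔ9: major ninth on Ab.
- root: Ab
- major 3rd: C
- perfect 5th: Eb
- major 7th: G
- major 9th: Bb

Ab C Eb G Bb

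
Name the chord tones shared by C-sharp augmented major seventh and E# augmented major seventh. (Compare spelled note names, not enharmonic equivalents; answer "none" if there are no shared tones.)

E#  G##

C-sharp augmented major seventh: C# E# G## B#
E# augmented major seventh: E# G## B## D##
Common to both → E#, G##.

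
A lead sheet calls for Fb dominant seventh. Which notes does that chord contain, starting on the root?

F-flat – A-flat – C-flat – E-double-flat

Fb dominant seventh is a dominant seventh built on F-flat.
Root: F-flat
Major 3rd (3rd): A-flat
Perfect 5th (5th): C-flat
Minor 7th (7th): E-double-flat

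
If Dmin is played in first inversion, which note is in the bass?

Dmin in root position is D–F–A.
First inversion places the third in the bass, which is F.

F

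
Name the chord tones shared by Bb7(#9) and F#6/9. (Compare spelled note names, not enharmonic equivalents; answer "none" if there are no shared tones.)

Bb7(#9) = Bb, D, F, Ab, C#.
F#6/9 = F#, A#, C#, D#, G#.
Shared: C#.

C#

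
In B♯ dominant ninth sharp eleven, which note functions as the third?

B♯ dominant ninth sharp eleven is built on B-sharp; its 3rd is a major 3rd above the root.
A third above B uses the letter D, and the major 3rd above B-sharp is D-double-sharp.

D-double-sharp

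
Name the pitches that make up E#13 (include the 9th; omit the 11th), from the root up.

E♯, G𝄪, B♯, D♯, F𝄪, C𝄪

E#13: dominant thirteenth on E♯.
root → E♯
3rd (major 3rd) → G𝄪
5th (perfect 5th) → B♯
7th (minor 7th) → D♯
9th (major 9th) → F𝄪
13th (major 13th) → C𝄪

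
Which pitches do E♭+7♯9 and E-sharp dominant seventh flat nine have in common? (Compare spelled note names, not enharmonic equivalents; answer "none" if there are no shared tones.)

E♭+7♯9 = Eb, G, B, Db, F#.
E-sharp dominant seventh flat nine = E#, G##, B#, D#, F#.
Shared: F#.

F#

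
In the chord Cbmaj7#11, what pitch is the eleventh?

Root of Cbmaj7#11 = Cb. The 11th is an augmented 11th: Cb up an augmented 11th → F.

F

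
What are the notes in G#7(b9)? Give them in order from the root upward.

G#  B#  D#  F#  A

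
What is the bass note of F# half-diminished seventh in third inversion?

F# half-diminished seventh in root position is F-sharp–A–C–E.
Third inversion places the seventh in the bass, which is E.

E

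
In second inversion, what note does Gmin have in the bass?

D

Gmin in root position is G–Bb–D.
Second inversion places the fifth in the bass, which is D.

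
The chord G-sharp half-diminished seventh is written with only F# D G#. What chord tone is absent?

B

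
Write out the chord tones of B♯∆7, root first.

B#  D##  F##  A##

Root B#, quality major seventh:
B# — root
D## — major 3rd
F## — perfect 5th
A## — major 7th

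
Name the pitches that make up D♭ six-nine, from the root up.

D-flat F A-flat B-flat E-flat

D♭ six-nine is a six-nine built on D-flat.
- root: D-flat
- major 3rd: F
- perfect 5th: A-flat
- major 6th: B-flat
- major 9th: E-flat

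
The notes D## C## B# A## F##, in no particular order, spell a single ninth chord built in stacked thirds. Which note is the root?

B#

Arranged so that each adjacent pair is a third by letter name: B# – D## – F## – A## – C##.
The bottom of that stack, B#, is the root (this is B# major ninth).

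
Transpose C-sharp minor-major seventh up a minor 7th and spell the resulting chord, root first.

B, D, F-sharp, A-sharp

C-sharp up a minor 7th → B. New chord: B minor-major seventh.
root → B
3rd (minor 3rd) → D
5th (perfect 5th) → F-sharp
7th (major 7th) → A-sharp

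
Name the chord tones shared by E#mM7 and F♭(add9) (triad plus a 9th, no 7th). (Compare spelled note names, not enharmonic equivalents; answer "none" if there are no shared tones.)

E#mM7: E# G# B# D##
F♭(add9): Fb Ab Cb Gb
Common to both → none.

none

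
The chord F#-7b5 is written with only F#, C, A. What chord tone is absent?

E

The full F#-7b5 chord is F#, A, C, E.
Comparing with the voicing, the minor 7th (7th) — E — is absent.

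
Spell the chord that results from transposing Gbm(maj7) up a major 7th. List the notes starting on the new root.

F Ab C E

Gb up a major 7th → F. New chord: F minor-major seventh.
root → F
3rd (minor 3rd) → Ab
5th (perfect 5th) → C
7th (major 7th) → E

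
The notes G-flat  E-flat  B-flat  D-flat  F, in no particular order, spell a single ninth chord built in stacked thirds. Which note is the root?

Arranged so that each adjacent pair is a third by letter name: E-flat – G-flat – B-flat – D-flat – F.
The bottom of that stack, E-flat, is the root (this is E-flat minor ninth).

E-flat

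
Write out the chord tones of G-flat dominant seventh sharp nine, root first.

G-flat dominant seventh sharp nine: dominant seventh sharp nine on Gb.
Root: Gb
Major 3rd (3rd): Bb
Perfect 5th (5th): Db
Minor 7th (7th): Fb
Augmented 9th (9th): A

Gb, Bb, Db, Fb, A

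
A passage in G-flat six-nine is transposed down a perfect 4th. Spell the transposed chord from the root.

Transposed root: G♭ → D♭ (perfect 4th down). So we spell D♭ six-nine:
- root: D♭
- major 3rd: F
- perfect 5th: A♭
- major 6th: B♭
- major 9th: E♭

D♭ – F – A♭ – B♭ – E♭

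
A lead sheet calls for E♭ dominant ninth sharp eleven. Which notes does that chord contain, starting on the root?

E-flat, G, B-flat, D-flat, F, A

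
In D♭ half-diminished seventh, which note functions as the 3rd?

D♭ half-diminished seventh is built on Db; its 3rd is a minor 3rd above the root.
A third above D uses the letter F, and the minor 3rd above Db is Fb.

Fb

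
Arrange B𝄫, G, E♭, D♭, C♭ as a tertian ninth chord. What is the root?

Arranged so that each adjacent pair is a third by letter name: C♭ – E♭ – G – B𝄫 – D♭.
The bottom of that stack, C♭, is the root (this is C♭ dominant ninth sharp five).

C♭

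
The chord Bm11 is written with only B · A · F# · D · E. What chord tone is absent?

The full Bm11 chord is B, D, F#, A, C#, E.
Comparing with the voicing, the major 9th (9th) — C# — is absent.

C#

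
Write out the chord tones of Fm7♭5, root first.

Root F, quality half-diminished seventh:
root → F
3rd (minor 3rd) → Ab
5th (diminished 5th) → Cb
7th (minor 7th) → Eb

F Ab Cb Eb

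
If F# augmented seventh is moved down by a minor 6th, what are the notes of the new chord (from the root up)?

A-sharp, C-double-sharp, E-double-sharp, G-sharp

Transposed root: F-sharp → A-sharp (minor 6th down). So we spell A-sharp augmented seventh:
root → A-sharp
3rd (major 3rd) → C-double-sharp
5th (augmented 5th) → E-double-sharp
7th (minor 7th) → G-sharp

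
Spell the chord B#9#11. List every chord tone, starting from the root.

B# – D## – F## – A# – C## – E##

Root B#, quality dominant ninth sharp eleven:
B# — root
D## — major 3rd
F## — perfect 5th
A# — minor 7th
C## — major 9th
E## — augmented 11th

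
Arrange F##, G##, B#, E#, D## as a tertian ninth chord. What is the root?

Arranged so that each adjacent pair is a third by letter name: E# – G## – B# – D## – F##.
The bottom of that stack, E#, is the root (this is E# major ninth).

E#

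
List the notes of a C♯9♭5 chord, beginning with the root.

Root C#, quality dominant ninth flat five:
root → C#
3rd (major 3rd) → E#
5th (diminished 5th) → G
7th (minor 7th) → B
9th (major 9th) → D#

C#, E#, G, B, D#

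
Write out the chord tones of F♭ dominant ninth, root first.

Fb, Ab, Cb, Ebb, Gb

F♭ dominant ninth: dominant ninth on Fb.
Root: Fb
Major 3rd (3rd): Ab
Perfect 5th (5th): Cb
Minor 7th (7th): Ebb
Major 9th (9th): Gb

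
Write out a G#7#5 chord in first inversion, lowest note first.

G#7#5 = G♯–B♯–D𝄪–F♯; first inversion → third (B♯) lowest.

B♯, D𝄪, F♯, G♯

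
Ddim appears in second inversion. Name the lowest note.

Ddim in root position is D–F–Ab.
Second inversion places the fifth in the bass, which is Ab.

Ab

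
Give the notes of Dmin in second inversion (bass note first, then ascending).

In root position, Dmin is D–F–A.
Second inversion puts the fifth (A) in the bass.

A D F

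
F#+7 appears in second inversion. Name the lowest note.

C##

F#+7 = F#–A#–C##–E. Second inversion → fifth in the bass = C##.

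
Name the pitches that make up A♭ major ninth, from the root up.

A♭ major ninth is a major ninth built on A-flat.
Root: A-flat
Major 3rd (3rd): C
Perfect 5th (5th): E-flat
Major 7th (7th): G
Major 9th (9th): B-flat

A-flat, C, E-flat, G, B-flat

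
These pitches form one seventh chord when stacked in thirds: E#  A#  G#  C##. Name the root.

Stacking in thirds gives A# – C## – E# – G#, so A# is the root — A# dominant seventh.

A#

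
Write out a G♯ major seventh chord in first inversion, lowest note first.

In root position, G♯ major seventh is G-sharp–B-sharp–D-sharp–F-double-sharp.
First inversion puts the third (B-sharp) in the bass.

B-sharp, D-sharp, F-double-sharp, G-sharp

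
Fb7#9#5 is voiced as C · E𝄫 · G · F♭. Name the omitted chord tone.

The full Fb7#9#5 chord is F♭, A♭, C, E𝄫, G.
Comparing with the voicing, the major 3rd (3rd) — A♭ — is absent.

A♭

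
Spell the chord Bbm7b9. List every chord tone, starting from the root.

Bb Db F Ab Cb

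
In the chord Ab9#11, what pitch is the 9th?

B♭

Root of Ab9#11 = A♭. The 9th is a major 9th: A♭ up a major 9th → B♭.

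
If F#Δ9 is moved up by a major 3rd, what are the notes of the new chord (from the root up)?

A# C## E# G## B#

A major 3rd up from F# is A#, so the new chord is A# major ninth.
A# — root
C## — major 3rd
E# — perfect 5th
G## — major 7th
B# — major 9th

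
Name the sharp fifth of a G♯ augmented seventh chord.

D##

G♯ augmented seventh is built on G#; its 5th is an augmented 5th above the root.
A fifth above G uses the letter D, and the augmented 5th above G# is D##.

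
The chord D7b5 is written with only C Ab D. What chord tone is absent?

The full D7b5 chord is D, F#, Ab, C.
Comparing with the voicing, the major 3rd (3rd) — F# — is absent.

F#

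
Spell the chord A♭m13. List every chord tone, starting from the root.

Ab, Cb, Eb, Gb, Bb, Db, F

A♭m13 is a minor thirteenth built on Ab.
root → Ab
3rd (minor 3rd) → Cb
5th (perfect 5th) → Eb
7th (minor 7th) → Gb
9th (major 9th) → Bb
11th (perfect 11th) → Db
13th (major 13th) → F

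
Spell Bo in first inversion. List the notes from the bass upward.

D, F, B

In root position, Bo is B–D–F.
First inversion puts the third (D) in the bass.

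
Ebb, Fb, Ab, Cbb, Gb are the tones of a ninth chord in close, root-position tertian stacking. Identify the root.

Fb

Stacking in thirds gives Fb – Ab – Cbb – Ebb – Gb, so Fb is the root — Fb dominant ninth flat five.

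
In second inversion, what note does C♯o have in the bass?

C♯o = C♯–E–G. Second inversion → fifth in the bass = G.

G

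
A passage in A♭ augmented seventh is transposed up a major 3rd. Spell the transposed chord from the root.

A major 3rd up from A♭ is C, so the new chord is C augmented seventh.
root → C
3rd (major 3rd) → E
5th (augmented 5th) → G♯
7th (minor 7th) → B♭

C – E – G♯ – B♭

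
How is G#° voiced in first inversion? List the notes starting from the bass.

In root position, G#° is G#–B–D.
First inversion puts the third (B) in the bass.

B, D, G#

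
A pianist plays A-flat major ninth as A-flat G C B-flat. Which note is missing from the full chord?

The full A-flat major ninth chord is A-flat, C, E-flat, G, B-flat.
Comparing with the voicing, the perfect 5th (5th) — E-flat — is absent.

E-flat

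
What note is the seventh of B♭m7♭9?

Root of B♭m7♭9 = Bb. The 7th is a minor 7th: Bb up a minor 7th → Ab.

Ab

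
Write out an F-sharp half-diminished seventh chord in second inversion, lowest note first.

C E F-sharp A

F-sharp half-diminished seventh = F-sharp–A–C–E; second inversion → fifth (C) lowest.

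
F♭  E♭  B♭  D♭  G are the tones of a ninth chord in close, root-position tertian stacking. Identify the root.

Arranged so that each adjacent pair is a third by letter name: E♭ – G – B♭ – D♭ – F♭.
The bottom of that stack, E♭, is the root (this is E♭ dominant seventh flat nine).

E♭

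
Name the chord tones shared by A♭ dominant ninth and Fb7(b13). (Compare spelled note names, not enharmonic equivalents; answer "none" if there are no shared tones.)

Ab

A♭ dominant ninth = Ab, C, Eb, Gb, Bb.
Fb7(b13) = Fb, Ab, Cb, Ebb, Dbb.
Shared: Ab.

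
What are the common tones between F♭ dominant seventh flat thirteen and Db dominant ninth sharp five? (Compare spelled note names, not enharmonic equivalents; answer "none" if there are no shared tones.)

F♭ dominant seventh flat thirteen = F-flat, A-flat, C-flat, E-double-flat, D-double-flat.
Db dominant ninth sharp five = D-flat, F, A, C-flat, E-flat.
Shared: C-flat.

C-flat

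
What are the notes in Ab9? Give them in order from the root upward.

Ab – C – Eb – Gb – Bb

Root Ab, quality dominant ninth:
Root: Ab
Major 3rd (3rd): C
Perfect 5th (5th): Eb
Minor 7th (7th): Gb
Major 9th (9th): Bb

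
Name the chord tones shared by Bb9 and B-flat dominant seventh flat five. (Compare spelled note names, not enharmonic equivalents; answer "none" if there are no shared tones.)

Bb9: Bb D F Ab C
B-flat dominant seventh flat five: Bb D Fb Ab
Common to both → Bb, D, Ab.

Bb  D  Ab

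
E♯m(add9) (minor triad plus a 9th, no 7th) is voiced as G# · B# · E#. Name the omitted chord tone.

F##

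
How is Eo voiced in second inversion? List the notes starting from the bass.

Bb  E  G

In root position, Eo is E–G–Bb.
Second inversion puts the fifth (Bb) in the bass.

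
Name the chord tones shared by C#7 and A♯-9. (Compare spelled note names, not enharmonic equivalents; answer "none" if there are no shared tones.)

C# E# G#

C#7: C# E# G# B
A♯-9: A# C# E# G# B#
Common to both → C#, E#, G#.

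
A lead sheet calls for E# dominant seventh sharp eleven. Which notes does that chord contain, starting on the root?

E#, G##, B#, D#, A##

Root E#, quality dominant seventh sharp eleven:
E# — root
G## — major 3rd
B# — perfect 5th
D# — minor 7th
A## — augmented 11th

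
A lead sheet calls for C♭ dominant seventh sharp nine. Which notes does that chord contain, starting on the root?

Cb – Eb – Gb – Bbb – D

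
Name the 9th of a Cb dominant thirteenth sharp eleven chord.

D-flat

Root of Cb dominant thirteenth sharp eleven = C-flat. The 9th is a major 9th: C-flat up a major 9th → D-flat.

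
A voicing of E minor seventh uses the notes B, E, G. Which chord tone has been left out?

D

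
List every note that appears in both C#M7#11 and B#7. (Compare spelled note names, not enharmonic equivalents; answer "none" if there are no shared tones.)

B# F##

C#M7#11 = C#, E#, G#, B#, F##.
B#7 = B#, D##, F##, A#.
Shared: B#, F##.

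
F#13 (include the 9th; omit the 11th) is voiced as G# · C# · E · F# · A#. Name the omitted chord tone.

D#

F#13 = F#, A#, C#, E, G#, D#. The voicing lacks the 13th (major 13th), D#.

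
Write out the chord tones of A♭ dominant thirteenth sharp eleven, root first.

Ab C Eb Gb Bb D F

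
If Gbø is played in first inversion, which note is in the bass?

Gbø in root position is G♭–B𝄫–D𝄫–F♭.
First inversion places the third in the bass, which is B𝄫.

B𝄫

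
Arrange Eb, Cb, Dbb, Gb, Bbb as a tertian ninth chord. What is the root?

Cb

Arranged so that each adjacent pair is a third by letter name: Cb – Eb – Gb – Bbb – Dbb.
The bottom of that stack, Cb, is the root (this is Cb dominant seventh flat nine).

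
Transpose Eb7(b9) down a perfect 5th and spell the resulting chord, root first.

Ab, C, Eb, Gb, Bbb

Transposed root: Eb → Ab (perfect 5th down). So we spell Ab dominant seventh flat nine:
Ab — root
C — major 3rd
Eb — perfect 5th
Gb — minor 7th
Bbb — minor 9th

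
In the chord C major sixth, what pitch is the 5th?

C major sixth is built on C; its 5th is a perfect 5th above the root.
A fifth above C uses the letter G, and the perfect 5th above C is G.

G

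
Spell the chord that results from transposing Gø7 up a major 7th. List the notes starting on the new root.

G up a major 7th → F#. New chord: F# half-diminished seventh.
F# — root
A — minor 3rd
C — diminished 5th
E — minor 7th

F# – A – C – E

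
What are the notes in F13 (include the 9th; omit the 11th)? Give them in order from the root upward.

F13: dominant thirteenth on F.
F — root
A — major 3rd
C — perfect 5th
Eb — minor 7th
G — major 9th
D — major 13th

F – A – C – Eb – G – D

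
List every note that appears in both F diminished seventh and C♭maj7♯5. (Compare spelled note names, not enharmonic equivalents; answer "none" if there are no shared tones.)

Cb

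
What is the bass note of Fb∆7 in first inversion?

Fb∆7 = Fb–Ab–Cb–Eb. First inversion → third in the bass = Ab.

Ab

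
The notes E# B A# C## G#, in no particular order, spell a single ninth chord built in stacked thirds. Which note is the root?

Arranged so that each adjacent pair is a third by letter name: A# – C## – E# – G# – B.
The bottom of that stack, A#, is the root (this is A# dominant seventh flat nine).

A#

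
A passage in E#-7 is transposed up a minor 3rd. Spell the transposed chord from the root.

Transposed root: E# → G# (minor 3rd up). So we spell G# minor seventh:
Root: G#
Minor 3rd (3rd): B
Perfect 5th (5th): D#
Minor 7th (7th): F#

G#, B, D#, F#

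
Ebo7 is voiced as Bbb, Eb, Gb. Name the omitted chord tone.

Dbb

The full Ebo7 chord is Eb, Gb, Bbb, Dbb.
Comparing with the voicing, the diminished 7th (7th) — Dbb — is absent.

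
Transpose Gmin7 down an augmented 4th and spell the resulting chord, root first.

G down an augmented 4th → Db. New chord: Db minor seventh.
Root: Db
Minor 3rd (3rd): Fb
Perfect 5th (5th): Ab
Minor 7th (7th): Cb

Db – Fb – Ab – Cb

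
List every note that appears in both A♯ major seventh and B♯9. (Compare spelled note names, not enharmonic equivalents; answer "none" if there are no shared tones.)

A♯ major seventh: A# C## E# G##
B♯9: B# D## F## A# C##
Common to both → A#, C##.

A#  C##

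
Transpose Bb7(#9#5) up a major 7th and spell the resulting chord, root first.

A major 7th up from Bb is A, so the new chord is A dominant seventh sharp nine sharp five.
- root: A
- major 3rd: C#
- augmented 5th: E#
- minor 7th: G
- augmented 9th: B#

A, C#, E#, G, B#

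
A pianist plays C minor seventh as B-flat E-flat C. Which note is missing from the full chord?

G

C minor seventh = C, E-flat, G, B-flat. The voicing lacks the 5th (perfect 5th), G.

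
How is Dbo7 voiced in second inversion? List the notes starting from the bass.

Dbo7 = Db–Fb–Abb–Cbb; second inversion → fifth (Abb) lowest.

Abb, Cbb, Db, Fb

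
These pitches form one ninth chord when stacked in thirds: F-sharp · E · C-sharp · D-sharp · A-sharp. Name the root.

D-sharp

Arranged so that each adjacent pair is a third by letter name: D-sharp – F-sharp – A-sharp – C-sharp – E.
The bottom of that stack, D-sharp, is the root (this is D-sharp minor seventh flat nine).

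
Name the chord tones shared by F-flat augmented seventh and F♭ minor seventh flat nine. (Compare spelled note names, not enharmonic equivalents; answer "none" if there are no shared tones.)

F-flat  E-double-flat

F-flat augmented seventh = F-flat, A-flat, C, E-double-flat.
F♭ minor seventh flat nine = F-flat, A-double-flat, C-flat, E-double-flat, G-double-flat.
Shared: F-flat, E-double-flat.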